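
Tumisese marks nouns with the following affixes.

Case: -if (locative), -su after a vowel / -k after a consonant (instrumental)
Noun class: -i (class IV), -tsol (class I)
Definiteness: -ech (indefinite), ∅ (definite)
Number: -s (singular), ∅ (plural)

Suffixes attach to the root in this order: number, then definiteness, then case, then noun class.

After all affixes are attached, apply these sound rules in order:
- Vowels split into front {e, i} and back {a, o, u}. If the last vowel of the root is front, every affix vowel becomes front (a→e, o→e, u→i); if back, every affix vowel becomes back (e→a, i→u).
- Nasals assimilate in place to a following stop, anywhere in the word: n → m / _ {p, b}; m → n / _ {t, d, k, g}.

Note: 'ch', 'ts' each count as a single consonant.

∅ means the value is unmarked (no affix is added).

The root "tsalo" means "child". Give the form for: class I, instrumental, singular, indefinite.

Attach number singular -s → tsalos.
Attach definiteness indefinite -ech → tsalosech.
Attach case instrumental -k (after consonant 'ch') → tsalosechk.
Attach noun class class I -tsol → tsalosechktsol.
Apply vowel harmony: tsalosechktsol → tsalosachktsol.
Nasal assimilation: no change.

tsalosachktsol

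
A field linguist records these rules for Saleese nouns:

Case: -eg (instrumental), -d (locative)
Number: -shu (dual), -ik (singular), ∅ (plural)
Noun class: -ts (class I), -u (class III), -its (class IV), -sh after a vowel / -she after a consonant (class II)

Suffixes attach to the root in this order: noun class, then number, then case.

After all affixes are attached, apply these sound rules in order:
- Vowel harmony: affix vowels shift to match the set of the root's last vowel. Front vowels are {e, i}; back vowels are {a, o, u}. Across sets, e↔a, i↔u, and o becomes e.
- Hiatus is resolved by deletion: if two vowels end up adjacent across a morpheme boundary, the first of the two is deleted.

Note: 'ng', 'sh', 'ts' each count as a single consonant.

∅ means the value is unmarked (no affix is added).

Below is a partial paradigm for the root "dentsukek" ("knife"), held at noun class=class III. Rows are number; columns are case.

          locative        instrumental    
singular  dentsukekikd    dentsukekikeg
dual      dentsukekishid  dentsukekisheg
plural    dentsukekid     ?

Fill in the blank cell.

Attach noun class class III -u → dentsukeku.
number = plural: zero marking, form stays dentsukeku.
Attach case instrumental -eg → dentsukekueg.
Apply vowel harmony: dentsukekueg → dentsukekieg.
Apply vowel deletion: dentsukekieg → dentsukekeg.

dentsukekeg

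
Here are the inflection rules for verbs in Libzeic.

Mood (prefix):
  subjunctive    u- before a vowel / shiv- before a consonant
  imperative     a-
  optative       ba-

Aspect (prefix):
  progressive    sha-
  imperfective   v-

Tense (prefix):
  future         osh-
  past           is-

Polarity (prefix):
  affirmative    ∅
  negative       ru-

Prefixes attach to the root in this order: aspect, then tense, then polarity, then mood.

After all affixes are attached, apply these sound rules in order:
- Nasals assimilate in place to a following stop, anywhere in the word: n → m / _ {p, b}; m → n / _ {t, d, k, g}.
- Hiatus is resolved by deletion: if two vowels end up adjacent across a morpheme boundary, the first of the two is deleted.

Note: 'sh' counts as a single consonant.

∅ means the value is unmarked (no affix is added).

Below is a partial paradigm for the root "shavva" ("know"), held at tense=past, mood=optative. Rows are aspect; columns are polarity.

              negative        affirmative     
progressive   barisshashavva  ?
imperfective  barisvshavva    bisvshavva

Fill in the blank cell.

Attach aspect progressive sha- → shashavva.
Attach tense past is- → isshashavva.
polarity = affirmative: zero marking, form stays isshashavva.
Attach mood optative ba- → baisshashavva.
Nasal assimilation: no change.
Apply vowel deletion: baisshashavva → bisshashavva.

bisshashavva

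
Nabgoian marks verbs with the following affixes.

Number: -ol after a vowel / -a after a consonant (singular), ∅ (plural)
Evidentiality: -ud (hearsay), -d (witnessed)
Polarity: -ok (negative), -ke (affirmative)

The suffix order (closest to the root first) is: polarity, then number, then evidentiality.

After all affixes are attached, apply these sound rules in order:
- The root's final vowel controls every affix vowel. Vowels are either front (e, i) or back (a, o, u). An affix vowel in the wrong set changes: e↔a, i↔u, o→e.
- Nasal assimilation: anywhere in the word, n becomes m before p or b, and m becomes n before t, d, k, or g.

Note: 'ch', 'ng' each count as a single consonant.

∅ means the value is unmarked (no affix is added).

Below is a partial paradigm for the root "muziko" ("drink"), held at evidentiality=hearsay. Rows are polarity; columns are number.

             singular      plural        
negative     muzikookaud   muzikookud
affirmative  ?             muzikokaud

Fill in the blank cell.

Attach polarity affirmative -ke → muzikoke.
Attach number singular -ol (after vowel 'e') → muzikokeol.
Attach evidentiality hearsay -ud → muzikokeolud.
Apply vowel harmony: muzikokeolud → muzikokaolud.
Nasal assimilation: no change.

muzikokaolud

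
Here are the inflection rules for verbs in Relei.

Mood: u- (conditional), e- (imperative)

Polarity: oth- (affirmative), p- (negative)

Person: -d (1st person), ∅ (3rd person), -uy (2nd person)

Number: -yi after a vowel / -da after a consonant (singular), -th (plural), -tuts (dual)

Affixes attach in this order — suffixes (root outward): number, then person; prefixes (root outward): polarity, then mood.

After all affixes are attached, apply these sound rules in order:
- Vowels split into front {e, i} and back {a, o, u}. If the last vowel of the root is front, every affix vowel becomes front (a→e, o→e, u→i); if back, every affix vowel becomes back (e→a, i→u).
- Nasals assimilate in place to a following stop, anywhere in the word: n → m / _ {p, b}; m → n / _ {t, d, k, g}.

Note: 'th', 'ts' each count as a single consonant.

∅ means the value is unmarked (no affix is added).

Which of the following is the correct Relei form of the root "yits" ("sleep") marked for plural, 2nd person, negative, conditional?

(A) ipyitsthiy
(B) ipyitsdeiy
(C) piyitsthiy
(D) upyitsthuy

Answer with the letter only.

Attach number plural -th → yitsth.
Attach polarity negative p- → pyitsth.
Attach person 2nd person -uy → pyitsthuy.
Attach mood conditional u- → upyitsthuy.
Apply vowel harmony: upyitsthuy → ipyitsthiy.
Nasal assimilation: no change.
So the correct form is ipyitsthiy, option (A).
(C) piyitsthiy is wrong: it has the affixes in the wrong order.
(D) upyitsthuy is wrong: it fails to apply the sound rule(s).
(B) ipyitsdeiy is wrong: it uses singular instead of plural for number.

A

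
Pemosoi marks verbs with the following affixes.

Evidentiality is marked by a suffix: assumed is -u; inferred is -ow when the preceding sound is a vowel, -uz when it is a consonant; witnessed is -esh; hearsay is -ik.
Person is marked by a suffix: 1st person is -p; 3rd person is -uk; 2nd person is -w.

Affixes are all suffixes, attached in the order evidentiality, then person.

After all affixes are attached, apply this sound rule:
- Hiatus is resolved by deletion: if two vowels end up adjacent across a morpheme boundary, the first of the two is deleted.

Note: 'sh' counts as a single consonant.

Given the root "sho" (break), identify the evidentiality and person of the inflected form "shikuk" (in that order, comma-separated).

hearsay, 3rd person

Segment: sho-ik-uk.
evidentiality: -ik → hearsay.
person: -uk → 3rd person.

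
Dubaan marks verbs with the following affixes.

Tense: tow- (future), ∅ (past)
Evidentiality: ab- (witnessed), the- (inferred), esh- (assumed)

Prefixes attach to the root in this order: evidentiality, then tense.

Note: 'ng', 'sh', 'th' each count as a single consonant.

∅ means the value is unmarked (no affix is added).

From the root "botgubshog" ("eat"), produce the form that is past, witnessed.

Attach evidentiality witnessed ab- → abbotgubshog.
tense = past: zero marking, form stays abbotgubshog.

abbotgubshog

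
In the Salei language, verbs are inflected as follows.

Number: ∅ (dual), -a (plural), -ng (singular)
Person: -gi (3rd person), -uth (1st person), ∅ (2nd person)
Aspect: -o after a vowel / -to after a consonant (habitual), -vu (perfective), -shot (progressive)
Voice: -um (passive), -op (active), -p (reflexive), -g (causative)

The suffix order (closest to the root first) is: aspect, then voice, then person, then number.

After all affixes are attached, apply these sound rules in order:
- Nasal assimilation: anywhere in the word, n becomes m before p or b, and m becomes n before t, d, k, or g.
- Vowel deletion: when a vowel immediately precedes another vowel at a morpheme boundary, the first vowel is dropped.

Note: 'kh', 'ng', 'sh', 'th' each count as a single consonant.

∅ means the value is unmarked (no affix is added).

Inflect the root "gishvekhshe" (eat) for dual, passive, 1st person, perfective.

Attach aspect perfective -vu → gishvekhshevu.
Attach voice passive -um → gishvekhshevuum.
Attach person 1st person -uth → gishvekhshevuumuth.
number = dual: zero marking, form stays gishvekhshevuumuth.
Nasal assimilation: no change.
Apply vowel deletion: gishvekhshevuumuth → gishvekhshevumuth.

gishvekhshevumuth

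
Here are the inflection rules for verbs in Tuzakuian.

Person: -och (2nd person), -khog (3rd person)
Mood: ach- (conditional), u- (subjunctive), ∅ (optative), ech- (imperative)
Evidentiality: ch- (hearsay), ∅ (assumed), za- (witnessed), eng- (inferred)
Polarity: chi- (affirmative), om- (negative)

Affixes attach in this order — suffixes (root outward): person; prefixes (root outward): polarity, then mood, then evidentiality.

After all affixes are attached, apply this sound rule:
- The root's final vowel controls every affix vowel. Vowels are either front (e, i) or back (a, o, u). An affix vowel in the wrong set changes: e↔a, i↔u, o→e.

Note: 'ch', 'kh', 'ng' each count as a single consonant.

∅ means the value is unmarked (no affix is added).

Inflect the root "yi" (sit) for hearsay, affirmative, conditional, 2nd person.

chechchiyiech

Attach person 2nd person -och → yioch.
Attach polarity affirmative chi- → chiyioch.
Attach mood conditional ach- → achchiyioch.
Attach evidentiality hearsay ch- → chachchiyioch.
Apply vowel harmony: chachchiyioch → chechchiyiech.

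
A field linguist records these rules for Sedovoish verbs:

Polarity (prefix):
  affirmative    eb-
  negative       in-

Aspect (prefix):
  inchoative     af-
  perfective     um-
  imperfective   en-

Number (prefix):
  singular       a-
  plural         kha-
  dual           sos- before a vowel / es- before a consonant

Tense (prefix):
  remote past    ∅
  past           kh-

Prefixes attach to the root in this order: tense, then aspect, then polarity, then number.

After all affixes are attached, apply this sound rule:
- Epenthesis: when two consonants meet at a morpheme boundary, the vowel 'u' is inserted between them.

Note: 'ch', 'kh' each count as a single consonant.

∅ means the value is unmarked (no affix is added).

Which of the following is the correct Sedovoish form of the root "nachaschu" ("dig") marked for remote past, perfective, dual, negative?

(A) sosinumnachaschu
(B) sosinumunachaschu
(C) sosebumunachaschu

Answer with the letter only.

B

tense = remote past: zero marking, form stays nachaschu.
Attach aspect perfective um- → umnachaschu.
Attach polarity negative in- → inumnachaschu.
Attach number dual sos- (before vowel 'i') → sosinumnachaschu.
Apply epenthesis: sosinumnachaschu → sosinumunachaschu.
So the correct form is sosinumunachaschu, option (B).
(A) sosinumnachaschu is wrong: it fails to apply the sound rule(s).
(C) sosebumunachaschu is wrong: it uses affirmative instead of negative for polarity.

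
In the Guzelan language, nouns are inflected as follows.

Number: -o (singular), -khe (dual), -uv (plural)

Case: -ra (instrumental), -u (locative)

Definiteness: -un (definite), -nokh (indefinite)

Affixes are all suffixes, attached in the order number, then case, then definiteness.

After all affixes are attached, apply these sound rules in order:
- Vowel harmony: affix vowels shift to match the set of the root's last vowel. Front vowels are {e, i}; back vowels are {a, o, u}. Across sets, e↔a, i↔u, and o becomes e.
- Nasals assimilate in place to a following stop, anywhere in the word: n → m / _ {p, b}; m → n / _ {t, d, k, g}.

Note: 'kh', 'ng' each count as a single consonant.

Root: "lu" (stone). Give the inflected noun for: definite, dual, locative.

Attach number dual -khe → lukhe.
Attach case locative -u → lukheu.
Attach definiteness definite -un → lukheuun.
Apply vowel harmony: lukheuun → lukhauun.
Nasal assimilation: no change.

lukhauun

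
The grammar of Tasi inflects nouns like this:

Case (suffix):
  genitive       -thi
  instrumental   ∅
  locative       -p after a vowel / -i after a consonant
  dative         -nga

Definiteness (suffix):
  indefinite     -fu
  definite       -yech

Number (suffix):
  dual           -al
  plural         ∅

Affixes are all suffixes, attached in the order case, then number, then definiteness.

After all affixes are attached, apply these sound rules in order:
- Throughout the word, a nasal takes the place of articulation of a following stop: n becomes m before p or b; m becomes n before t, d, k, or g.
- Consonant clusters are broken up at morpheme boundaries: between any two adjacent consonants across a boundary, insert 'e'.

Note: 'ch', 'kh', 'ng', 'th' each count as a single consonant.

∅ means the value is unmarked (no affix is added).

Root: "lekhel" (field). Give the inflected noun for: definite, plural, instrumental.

case = instrumental: zero marking, form stays lekhel.
number = plural: zero marking, form stays lekhel.
Attach definiteness definite -yech → lekhelyech.
Nasal assimilation: no change.
Apply epenthesis: lekhelyech → lekheleyech.

lekheleyech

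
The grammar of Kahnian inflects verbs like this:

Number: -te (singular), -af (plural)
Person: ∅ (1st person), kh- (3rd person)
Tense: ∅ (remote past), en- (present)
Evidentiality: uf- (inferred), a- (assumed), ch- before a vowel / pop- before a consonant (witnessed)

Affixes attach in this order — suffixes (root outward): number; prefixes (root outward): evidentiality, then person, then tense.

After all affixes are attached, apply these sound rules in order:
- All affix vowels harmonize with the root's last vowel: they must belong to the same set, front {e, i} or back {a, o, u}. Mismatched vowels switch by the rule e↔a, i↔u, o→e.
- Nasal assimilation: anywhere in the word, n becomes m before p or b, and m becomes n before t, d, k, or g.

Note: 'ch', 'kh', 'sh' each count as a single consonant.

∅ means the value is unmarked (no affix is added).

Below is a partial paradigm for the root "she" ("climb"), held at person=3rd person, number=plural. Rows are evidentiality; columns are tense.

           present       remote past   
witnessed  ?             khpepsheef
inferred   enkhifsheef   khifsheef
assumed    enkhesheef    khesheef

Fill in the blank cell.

enkhpepsheef

Attach evidentiality witnessed pop- (before consonant 'sh') → popshe.
Attach person 3rd person kh- → khpopshe.
Attach tense present en- → enkhpopshe.
Attach number plural -af → enkhpopsheaf.
Apply vowel harmony: enkhpopsheaf → enkhpepsheef.
Nasal assimilation: no change.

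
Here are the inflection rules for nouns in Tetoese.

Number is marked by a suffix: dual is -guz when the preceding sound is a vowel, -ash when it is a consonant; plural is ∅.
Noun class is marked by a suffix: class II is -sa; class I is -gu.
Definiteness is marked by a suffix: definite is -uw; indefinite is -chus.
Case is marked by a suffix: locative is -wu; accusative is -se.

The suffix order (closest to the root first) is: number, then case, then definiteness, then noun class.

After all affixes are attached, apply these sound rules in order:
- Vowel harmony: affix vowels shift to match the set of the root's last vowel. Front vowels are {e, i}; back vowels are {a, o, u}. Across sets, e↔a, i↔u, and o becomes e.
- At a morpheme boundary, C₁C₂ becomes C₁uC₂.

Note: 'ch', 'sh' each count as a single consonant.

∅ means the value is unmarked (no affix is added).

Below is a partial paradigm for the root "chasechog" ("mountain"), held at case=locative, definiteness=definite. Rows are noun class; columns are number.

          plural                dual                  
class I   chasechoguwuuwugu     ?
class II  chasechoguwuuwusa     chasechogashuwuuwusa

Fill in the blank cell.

Attach number dual -ash (after consonant 'g') → chasechogash.
Attach case locative -wu → chasechogashwu.
Attach definiteness definite -uw → chasechogashwuuw.
Attach noun class class I -gu → chasechogashwuuwgu.
Vowel harmony: no change.
Apply epenthesis: chasechogashwuuwgu → chasechogashuwuuwugu.

chasechogashuwuuwugu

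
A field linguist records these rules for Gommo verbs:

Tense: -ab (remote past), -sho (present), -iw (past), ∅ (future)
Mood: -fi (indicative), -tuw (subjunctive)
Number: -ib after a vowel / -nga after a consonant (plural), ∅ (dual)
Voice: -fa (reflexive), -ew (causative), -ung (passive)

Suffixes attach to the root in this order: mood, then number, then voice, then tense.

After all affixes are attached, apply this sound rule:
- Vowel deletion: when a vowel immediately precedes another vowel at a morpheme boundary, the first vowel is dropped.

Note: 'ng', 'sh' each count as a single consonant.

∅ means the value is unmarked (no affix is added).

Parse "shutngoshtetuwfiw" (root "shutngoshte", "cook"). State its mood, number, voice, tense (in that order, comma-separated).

subjunctive, dual, reflexive, past

Segment: shutngoshte-tuw-fa-iw.
mood: -tuw → subjunctive.
number: ∅ → dual.
voice: -fa → reflexive.
tense: -iw → past.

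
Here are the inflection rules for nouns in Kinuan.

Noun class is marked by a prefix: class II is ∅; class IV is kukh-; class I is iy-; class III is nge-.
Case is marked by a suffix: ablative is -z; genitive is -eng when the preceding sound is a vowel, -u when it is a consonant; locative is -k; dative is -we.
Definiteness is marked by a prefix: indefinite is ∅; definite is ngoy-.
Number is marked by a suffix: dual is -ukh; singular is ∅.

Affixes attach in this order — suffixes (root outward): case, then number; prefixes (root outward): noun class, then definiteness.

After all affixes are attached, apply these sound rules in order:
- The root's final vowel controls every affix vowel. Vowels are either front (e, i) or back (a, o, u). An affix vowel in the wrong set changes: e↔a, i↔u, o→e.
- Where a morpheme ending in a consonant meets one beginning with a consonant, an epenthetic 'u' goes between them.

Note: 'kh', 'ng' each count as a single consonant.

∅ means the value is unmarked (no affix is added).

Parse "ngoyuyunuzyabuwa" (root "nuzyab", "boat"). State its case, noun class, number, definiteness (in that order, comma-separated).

Segment: ngoy-iy-nuzyab-we.
case: -we → dative.
noun class: iy- → class I.
number: ∅ → singular.
definiteness: ngoy- → definite.

dative, class I, singular, definite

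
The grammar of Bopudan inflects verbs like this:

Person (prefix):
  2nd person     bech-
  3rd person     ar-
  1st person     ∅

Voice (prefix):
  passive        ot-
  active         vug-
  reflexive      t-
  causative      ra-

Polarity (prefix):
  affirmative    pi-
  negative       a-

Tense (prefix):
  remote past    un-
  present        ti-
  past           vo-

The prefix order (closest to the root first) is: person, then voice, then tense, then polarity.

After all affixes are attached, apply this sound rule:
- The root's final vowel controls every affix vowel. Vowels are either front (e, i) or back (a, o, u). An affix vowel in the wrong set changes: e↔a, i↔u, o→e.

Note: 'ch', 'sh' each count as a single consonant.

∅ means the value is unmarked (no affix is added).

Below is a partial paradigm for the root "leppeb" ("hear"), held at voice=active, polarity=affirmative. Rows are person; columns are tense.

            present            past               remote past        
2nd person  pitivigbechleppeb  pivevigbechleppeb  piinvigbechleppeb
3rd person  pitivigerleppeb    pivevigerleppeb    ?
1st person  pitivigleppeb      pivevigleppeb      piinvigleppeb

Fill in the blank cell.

Attach person 3rd person ar- → arleppeb.
Attach voice active vug- → vugarleppeb.
Attach tense remote past un- → unvugarleppeb.
Attach polarity affirmative pi- → piunvugarleppeb.
Apply vowel harmony: piunvugarleppeb → piinvigerleppeb.

piinvigerleppeb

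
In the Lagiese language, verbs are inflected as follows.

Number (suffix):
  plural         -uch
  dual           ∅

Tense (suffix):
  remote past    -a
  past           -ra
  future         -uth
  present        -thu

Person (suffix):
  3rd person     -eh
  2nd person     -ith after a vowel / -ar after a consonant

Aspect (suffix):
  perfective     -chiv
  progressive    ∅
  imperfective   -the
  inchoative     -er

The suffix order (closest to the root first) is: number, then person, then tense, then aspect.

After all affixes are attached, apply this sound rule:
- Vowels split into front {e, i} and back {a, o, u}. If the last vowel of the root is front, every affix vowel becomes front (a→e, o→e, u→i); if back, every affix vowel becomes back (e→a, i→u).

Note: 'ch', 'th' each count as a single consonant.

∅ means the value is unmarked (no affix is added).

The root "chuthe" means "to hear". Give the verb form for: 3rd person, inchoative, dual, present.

number = dual: zero marking, form stays chuthe.
Attach person 3rd person -eh → chutheeh.
Attach tense present -thu → chutheehthu.
Attach aspect inchoative -er → chutheehthuer.
Apply vowel harmony: chutheehthuer → chutheehthier.

chutheehthier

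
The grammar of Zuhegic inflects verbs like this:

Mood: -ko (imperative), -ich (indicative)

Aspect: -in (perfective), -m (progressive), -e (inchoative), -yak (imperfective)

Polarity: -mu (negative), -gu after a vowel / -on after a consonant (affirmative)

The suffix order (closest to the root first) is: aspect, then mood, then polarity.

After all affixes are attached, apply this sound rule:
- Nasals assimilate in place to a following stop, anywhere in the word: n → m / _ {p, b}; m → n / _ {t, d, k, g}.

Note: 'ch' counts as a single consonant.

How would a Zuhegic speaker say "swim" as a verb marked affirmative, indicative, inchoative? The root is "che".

cheeichon

Attach aspect inchoative -e → chee.
Attach mood indicative -ich → cheeich.
Attach polarity affirmative -on (after consonant 'ch') → cheeichon.
Nasal assimilation: no change.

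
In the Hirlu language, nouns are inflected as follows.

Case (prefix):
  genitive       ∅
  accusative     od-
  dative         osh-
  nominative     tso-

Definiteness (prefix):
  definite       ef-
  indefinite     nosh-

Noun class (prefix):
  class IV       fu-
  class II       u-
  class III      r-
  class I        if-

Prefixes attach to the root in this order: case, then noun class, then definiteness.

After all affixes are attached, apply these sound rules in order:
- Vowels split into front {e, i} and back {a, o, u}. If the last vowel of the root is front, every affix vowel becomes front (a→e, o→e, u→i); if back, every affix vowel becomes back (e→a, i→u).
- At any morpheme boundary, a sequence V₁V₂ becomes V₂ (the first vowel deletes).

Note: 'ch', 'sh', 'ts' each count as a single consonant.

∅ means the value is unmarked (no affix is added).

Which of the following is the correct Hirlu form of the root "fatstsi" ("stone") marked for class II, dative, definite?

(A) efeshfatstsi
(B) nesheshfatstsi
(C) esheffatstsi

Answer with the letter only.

Attach case dative osh- → oshfatstsi.
Attach noun class class II u- → uoshfatstsi.
Attach definiteness definite ef- → efuoshfatstsi.
Apply vowel harmony: efuoshfatstsi → efieshfatstsi.
Apply vowel deletion: efieshfatstsi → efeshfatstsi.
So the correct form is efeshfatstsi, option (A).
(C) esheffatstsi is wrong: it has the affixes in the wrong order.
(B) nesheshfatstsi is wrong: it uses indefinite instead of definite for definiteness.

A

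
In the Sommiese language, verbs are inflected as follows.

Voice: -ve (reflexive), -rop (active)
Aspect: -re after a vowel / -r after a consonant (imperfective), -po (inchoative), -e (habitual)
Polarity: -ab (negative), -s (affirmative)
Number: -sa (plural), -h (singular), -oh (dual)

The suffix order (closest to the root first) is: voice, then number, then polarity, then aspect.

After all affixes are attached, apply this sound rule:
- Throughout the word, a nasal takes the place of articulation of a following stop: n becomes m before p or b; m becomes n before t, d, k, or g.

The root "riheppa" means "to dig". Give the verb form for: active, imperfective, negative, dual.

rihepparopohabr

Attach voice active -rop → rihepparop.
Attach number dual -oh → rihepparopoh.
Attach polarity negative -ab → rihepparopohab.
Attach aspect imperfective -r (after consonant 'b') → rihepparopohabr.
Nasal assimilation: no change.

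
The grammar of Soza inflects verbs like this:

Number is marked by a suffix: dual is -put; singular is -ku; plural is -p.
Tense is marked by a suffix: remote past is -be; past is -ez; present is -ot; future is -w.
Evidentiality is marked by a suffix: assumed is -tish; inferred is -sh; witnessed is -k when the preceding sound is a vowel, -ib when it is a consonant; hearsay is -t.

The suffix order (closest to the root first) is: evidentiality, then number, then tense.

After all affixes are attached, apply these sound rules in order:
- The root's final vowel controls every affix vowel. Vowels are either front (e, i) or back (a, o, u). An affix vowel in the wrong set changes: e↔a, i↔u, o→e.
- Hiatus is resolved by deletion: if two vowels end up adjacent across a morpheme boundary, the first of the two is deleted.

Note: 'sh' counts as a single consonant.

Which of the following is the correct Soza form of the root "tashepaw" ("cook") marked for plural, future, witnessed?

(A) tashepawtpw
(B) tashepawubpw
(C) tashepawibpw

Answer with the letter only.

Attach evidentiality witnessed -ib (after consonant 'w') → tashepawib.
Attach number plural -p → tashepawibp.
Attach tense future -w → tashepawibpw.
Apply vowel harmony: tashepawibpw → tashepawubpw.
Vowel deletion: no change.
So the correct form is tashepawubpw, option (B).
(A) tashepawtpw is wrong: it uses hearsay instead of witnessed for evidentiality.
(C) tashepawibpw is wrong: it fails to apply the sound rule(s).

B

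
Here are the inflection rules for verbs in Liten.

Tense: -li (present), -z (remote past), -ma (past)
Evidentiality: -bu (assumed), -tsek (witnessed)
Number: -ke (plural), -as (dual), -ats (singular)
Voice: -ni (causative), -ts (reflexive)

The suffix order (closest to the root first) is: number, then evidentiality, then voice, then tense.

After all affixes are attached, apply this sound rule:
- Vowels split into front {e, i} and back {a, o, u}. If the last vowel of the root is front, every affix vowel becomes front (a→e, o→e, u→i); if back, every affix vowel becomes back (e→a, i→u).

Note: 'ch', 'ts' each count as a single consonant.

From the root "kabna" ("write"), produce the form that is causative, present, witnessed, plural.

Attach number plural -ke → kabnake.
Attach evidentiality witnessed -tsek → kabnaketsek.
Attach voice causative -ni → kabnaketsekni.
Attach tense present -li → kabnaketseknili.
Apply vowel harmony: kabnaketseknili → kabnakatsaknulu.

kabnakatsaknulu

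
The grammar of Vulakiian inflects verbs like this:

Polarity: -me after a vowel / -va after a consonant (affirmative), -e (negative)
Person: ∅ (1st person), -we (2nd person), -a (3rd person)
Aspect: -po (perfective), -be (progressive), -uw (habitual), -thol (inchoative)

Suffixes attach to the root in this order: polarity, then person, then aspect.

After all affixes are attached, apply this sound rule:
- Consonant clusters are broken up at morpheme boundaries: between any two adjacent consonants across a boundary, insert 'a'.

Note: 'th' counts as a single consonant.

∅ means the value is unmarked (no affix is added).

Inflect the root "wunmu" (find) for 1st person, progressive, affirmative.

Attach polarity affirmative -me (after vowel 'u') → wunmume.
person = 1st person: zero marking, form stays wunmume.
Attach aspect progressive -be → wunmumebe.
Epenthesis: no change.

wunmumebe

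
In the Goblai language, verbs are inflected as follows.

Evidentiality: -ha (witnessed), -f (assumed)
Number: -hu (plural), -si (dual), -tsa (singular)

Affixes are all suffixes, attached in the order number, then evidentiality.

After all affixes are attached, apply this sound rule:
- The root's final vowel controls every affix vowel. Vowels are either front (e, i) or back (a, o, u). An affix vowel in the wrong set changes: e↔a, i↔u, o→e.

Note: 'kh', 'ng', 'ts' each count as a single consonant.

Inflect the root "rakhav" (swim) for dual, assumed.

rakhavsuf

Attach number dual -si → rakhavsi.
Attach evidentiality assumed -f → rakhavsif.
Apply vowel harmony: rakhavsif → rakhavsuf.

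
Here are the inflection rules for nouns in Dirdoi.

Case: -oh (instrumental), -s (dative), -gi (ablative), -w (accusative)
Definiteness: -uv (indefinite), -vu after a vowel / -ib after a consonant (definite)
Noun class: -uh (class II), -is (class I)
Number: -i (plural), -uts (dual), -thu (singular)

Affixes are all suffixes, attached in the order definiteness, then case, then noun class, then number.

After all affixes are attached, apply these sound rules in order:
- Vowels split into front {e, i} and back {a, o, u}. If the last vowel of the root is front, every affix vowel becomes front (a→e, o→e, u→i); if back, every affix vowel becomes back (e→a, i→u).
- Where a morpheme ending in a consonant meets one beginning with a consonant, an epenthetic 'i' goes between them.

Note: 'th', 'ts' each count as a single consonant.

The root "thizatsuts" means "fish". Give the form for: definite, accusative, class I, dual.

thizatsutsubiwusuts

Attach definiteness definite -ib (after consonant 'ts') → thizatsutsib.
Attach case accusative -w → thizatsutsibw.
Attach noun class class I -is → thizatsutsibwis.
Attach number dual -uts → thizatsutsibwisuts.
Apply vowel harmony: thizatsutsibwisuts → thizatsutsubwusuts.
Apply epenthesis: thizatsutsubwusuts → thizatsutsubiwusuts.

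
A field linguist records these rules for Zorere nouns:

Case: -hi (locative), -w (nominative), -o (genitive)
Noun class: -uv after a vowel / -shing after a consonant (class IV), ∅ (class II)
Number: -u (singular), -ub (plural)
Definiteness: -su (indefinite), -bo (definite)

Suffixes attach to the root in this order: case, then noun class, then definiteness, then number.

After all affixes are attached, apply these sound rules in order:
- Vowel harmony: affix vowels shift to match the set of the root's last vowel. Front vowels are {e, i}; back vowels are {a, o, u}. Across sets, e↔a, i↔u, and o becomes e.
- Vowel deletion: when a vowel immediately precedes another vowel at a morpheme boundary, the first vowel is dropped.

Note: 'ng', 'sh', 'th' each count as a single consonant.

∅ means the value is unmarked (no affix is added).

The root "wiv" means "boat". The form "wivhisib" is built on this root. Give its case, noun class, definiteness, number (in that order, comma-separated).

locative, class II, indefinite, plural

Segment: wiv-hi-su-ub.
case: -hi → locative.
noun class: ∅ → class II.
definiteness: -su → indefinite.
number: -ub → plural.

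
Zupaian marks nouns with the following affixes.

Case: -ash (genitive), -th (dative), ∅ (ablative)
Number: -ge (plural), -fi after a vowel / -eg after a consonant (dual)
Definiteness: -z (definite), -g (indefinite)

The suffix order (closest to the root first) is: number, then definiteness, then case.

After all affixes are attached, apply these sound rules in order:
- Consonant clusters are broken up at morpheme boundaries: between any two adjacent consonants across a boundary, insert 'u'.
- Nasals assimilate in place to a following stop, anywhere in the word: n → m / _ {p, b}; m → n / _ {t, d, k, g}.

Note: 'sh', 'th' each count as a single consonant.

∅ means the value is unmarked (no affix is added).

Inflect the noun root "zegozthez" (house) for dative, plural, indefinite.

zegozthezugeguth

Attach number plural -ge → zegozthezge.
Attach definiteness indefinite -g → zegozthezgeg.
Attach case dative -th → zegozthezgegth.
Apply epenthesis: zegozthezgegth → zegozthezugeguth.
Nasal assimilation: no change.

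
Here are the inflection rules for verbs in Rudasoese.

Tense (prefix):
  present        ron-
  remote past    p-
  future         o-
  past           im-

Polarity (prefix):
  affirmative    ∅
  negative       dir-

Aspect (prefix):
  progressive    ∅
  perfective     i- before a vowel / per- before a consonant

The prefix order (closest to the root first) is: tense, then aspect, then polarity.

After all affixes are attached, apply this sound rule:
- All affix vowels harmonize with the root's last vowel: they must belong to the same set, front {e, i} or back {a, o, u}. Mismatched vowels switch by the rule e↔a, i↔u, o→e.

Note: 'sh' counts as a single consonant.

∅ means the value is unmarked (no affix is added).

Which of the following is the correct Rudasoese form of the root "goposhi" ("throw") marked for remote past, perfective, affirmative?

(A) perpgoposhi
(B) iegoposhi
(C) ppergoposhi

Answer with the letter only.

Attach tense remote past p- → pgoposhi.
Attach aspect perfective per- (before consonant 'p') → perpgoposhi.
polarity = affirmative: zero marking, form stays perpgoposhi.
Vowel harmony: no change.
So the correct form is perpgoposhi, option (A).
(C) ppergoposhi is wrong: it has the affixes in the wrong order.
(B) iegoposhi is wrong: it uses future instead of remote past for tense.

A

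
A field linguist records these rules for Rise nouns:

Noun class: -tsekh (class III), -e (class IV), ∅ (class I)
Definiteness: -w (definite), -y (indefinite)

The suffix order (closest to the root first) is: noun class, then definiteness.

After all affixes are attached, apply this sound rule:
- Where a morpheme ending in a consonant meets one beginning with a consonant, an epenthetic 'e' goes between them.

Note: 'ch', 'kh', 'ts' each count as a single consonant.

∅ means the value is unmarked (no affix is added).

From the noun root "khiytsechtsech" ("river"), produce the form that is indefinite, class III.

khiytsechtsechetsekhey

Attach noun class class III -tsekh → khiytsechtsechtsekh.
Attach definiteness indefinite -y → khiytsechtsechtsekhy.
Apply epenthesis: khiytsechtsechtsekhy → khiytsechtsechetsekhey.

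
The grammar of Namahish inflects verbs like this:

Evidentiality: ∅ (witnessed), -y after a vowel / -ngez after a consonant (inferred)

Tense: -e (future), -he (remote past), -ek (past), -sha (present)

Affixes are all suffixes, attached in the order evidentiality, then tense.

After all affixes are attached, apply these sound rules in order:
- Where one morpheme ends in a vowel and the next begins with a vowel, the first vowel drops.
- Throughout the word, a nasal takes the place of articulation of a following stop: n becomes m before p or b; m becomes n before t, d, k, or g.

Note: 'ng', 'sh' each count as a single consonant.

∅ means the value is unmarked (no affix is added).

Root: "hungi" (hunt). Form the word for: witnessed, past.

hungek

evidentiality = witnessed: zero marking, form stays hungi.
Attach tense past -ek → hungiek.
Apply vowel deletion: hungiek → hungek.
Nasal assimilation: no change.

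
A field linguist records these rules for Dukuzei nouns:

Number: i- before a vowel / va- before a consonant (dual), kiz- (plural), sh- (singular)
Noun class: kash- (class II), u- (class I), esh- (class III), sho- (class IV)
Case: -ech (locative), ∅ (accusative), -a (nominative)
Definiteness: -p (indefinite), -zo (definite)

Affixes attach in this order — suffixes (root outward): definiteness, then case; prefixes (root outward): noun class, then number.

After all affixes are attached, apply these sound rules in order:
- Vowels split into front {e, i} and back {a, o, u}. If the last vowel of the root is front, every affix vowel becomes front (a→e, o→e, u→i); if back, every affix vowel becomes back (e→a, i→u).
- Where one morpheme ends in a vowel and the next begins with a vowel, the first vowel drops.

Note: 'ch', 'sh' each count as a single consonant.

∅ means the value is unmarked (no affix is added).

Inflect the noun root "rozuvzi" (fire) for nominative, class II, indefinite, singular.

Attach definiteness indefinite -p → rozuvzip.
Attach noun class class II kash- → kashrozuvzip.
Attach case nominative -a → kashrozuvzipa.
Attach number singular sh- → shkashrozuvzipa.
Apply vowel harmony: shkashrozuvzipa → shkeshrozuvzipe.
Vowel deletion: no change.

shkeshrozuvzipe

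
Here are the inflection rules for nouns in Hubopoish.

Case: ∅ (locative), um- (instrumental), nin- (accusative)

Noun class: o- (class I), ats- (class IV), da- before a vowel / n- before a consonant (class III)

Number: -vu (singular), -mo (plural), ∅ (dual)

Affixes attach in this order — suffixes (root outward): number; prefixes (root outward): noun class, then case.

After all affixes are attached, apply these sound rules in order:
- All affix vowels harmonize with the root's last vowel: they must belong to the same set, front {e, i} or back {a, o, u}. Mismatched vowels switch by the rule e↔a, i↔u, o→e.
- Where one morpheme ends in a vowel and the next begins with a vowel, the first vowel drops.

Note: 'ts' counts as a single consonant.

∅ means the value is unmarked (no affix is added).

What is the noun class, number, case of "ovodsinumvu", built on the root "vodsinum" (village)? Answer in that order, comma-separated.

Segment: o-vodsinum-vu.
noun class: o- → class I.
number: -vu → singular.
case: ∅ → locative.

class I, singular, locative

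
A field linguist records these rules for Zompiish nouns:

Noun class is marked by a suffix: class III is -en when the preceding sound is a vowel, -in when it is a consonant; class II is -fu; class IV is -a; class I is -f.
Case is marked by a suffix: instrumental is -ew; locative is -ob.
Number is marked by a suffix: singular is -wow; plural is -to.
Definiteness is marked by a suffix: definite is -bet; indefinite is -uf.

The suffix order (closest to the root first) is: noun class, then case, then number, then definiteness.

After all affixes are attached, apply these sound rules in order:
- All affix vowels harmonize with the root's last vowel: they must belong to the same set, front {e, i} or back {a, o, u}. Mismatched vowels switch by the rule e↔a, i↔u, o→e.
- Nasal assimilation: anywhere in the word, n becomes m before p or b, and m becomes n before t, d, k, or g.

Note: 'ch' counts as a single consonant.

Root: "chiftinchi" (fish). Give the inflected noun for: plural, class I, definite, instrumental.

chiftinchifewtebet

Attach noun class class I -f → chiftinchif.
Attach case instrumental -ew → chiftinchifew.
Attach number plural -to → chiftinchifewto.
Attach definiteness definite -bet → chiftinchifewtobet.
Apply vowel harmony: chiftinchifewtobet → chiftinchifewtebet.
Nasal assimilation: no change.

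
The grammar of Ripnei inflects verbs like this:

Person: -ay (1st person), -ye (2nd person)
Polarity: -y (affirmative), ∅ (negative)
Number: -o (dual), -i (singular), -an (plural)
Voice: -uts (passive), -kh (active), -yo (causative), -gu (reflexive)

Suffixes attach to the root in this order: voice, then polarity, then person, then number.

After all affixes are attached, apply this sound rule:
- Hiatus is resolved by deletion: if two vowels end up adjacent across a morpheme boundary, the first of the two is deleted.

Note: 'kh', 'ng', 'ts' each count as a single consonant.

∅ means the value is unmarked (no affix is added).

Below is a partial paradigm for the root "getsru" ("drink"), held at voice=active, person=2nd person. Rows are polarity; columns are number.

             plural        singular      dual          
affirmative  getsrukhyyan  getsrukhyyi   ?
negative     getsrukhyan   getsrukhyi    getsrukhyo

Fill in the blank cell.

Attach voice active -kh → getsrukh.
Attach polarity affirmative -y → getsrukhy.
Attach person 2nd person -ye → getsrukhyye.
Attach number dual -o → getsrukhyyeo.
Apply vowel deletion: getsrukhyyeo → getsrukhyyo.

getsrukhyyo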